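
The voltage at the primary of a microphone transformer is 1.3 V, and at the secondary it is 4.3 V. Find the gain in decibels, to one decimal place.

10.4 dB

Voltage ratio → dB uses the 20·log₁₀ form:
20·log₁₀(4.3/1.3) = 20·log₁₀(3.308) = 10.4 dB.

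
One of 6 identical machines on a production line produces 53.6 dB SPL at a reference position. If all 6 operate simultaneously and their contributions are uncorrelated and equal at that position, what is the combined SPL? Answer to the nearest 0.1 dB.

61.4 dB SPL

6 equal incoherent sources raise the level by 10·log₁₀(6) = 7.78 dB.
L_total = 53.6 + 7.78 = 61.4 dB SPL.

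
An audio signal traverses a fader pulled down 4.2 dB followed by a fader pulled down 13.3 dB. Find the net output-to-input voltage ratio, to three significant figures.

Net gain = (−4.2) + (−13.3) = -17.5 dB.
Voltage ratio = 10^(-17.5/20) = 0.133.

0.133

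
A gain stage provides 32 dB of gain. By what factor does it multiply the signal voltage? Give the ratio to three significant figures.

Voltage ratio = 10^(dB/20).
10^(32/20) = 10^(1.600) = 39.8.

39.8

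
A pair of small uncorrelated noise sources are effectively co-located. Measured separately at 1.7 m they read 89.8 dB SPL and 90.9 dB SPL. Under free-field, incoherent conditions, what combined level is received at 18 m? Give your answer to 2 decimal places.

Combined at 1.7 m: 10·log₁₀(10^(89.8/10)+10^(90.9/10)) = 93.395 dB SPL.
Then apply −20·log₁₀(18/1.7) = -20.496 dB → 72.90 dB SPL.

72.90 dB SPL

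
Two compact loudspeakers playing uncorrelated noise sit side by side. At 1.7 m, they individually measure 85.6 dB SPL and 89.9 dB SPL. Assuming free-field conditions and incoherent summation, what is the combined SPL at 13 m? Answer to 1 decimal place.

Combined at 1.7 m: 10·log₁₀(10^(85.6/10)+10^(89.9/10)) = 91.27 dB SPL.
Then apply −20·log₁₀(13/1.7) = -17.67 dB → 73.6 dB SPL.

73.6 dB SPL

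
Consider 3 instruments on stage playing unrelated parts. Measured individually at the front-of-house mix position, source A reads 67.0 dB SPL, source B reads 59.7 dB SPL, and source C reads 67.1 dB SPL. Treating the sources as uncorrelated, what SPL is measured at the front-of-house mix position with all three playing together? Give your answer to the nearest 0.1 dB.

Add the sources as powers (linear), then convert back to dB:
L_total = 10·log₁₀(10^(67.0/10) + 10^(59.7/10) + 10^(67.1/10)) = 10·log₁₀(11070000) = 70.4 dB SPL.

70.4 dB SPL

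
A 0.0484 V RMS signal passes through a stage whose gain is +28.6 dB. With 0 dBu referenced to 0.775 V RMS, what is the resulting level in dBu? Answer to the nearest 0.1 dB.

+4.5 dBu

Input level: 20·log₁₀(0.0484/0.775) = -24.09 dBu.
Output: -24.09 + 28.6 = +4.5 dBu.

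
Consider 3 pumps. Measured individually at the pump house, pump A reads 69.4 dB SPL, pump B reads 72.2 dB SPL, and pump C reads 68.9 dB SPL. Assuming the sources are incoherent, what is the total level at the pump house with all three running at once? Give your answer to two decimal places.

75.19 dB SPL

Add the sources as powers (linear), then convert back to dB:
L_total = 10·log₁₀(10^(69.4/10) + 10^(72.2/10) + 10^(68.9/10)) = 10·log₁₀(33070000) = 75.19 dB SPL.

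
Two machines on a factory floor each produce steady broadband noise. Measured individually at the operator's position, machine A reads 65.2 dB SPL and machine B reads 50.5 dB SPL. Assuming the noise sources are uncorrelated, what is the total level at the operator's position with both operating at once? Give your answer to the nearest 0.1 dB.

Add the sources as powers (linear), then convert back to dB:
L_total = 10·log₁₀(10^(65.2/10) + 10^(50.5/10)) = 10·log₁₀(3424000) = 65.3 dB SPL.

65.3 dB SPL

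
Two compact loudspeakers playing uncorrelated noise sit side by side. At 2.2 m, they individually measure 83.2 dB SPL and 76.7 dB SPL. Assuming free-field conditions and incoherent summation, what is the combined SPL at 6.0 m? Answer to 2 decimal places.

75.36 dB SPL

Combined at 2.2 m: 10·log₁₀(10^(83.2/10)+10^(76.7/10)) = 84.077 dB SPL.
Then apply −20·log₁₀(6.0/2.2) = -8.715 dB → 75.36 dB SPL.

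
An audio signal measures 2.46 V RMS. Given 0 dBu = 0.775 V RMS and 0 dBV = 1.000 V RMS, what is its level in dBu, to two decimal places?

+10.03 dBu

dBu = 20·log₁₀(V / 0.775 V).
20·log₁₀(2.46/0.775) = +10.03 dBu.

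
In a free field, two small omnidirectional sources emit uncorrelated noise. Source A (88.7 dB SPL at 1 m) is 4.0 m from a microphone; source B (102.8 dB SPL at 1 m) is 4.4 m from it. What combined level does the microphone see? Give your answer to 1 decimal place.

At the listener: L_A = 88.7 − 20·log₁₀(4.0) = 76.66 dB; L_B = 102.8 − 20·log₁₀(4.4) = 89.93 dB.
Combined: 10·log₁₀(10^(76.66/10)+10^(89.93/10)) = 90.1 dB SPL.

90.1 dB SPL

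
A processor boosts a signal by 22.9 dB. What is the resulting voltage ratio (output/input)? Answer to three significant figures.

Voltage ratio = 10^(dB/20).
10^(22.9/20) = 10^(1.145) = 14.0.

14.0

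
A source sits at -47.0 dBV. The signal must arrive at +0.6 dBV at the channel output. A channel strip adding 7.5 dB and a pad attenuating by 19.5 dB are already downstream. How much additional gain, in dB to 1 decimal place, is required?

The required make-up gain is the shortfall in the dB sum.
G = +0.6 − (-47.0) − 7.5 + 19.5 = 59.6 dB.

59.6 dB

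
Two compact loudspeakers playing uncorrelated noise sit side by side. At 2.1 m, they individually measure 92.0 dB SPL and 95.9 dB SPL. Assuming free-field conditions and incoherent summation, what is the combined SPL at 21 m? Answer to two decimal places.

77.38 dB SPL

Combined at 2.1 m: 10·log₁₀(10^(92.0/10)+10^(95.9/10)) = 97.384 dB SPL.
Then apply −20·log₁₀(21/2.1) = -20.000 dB → 77.38 dB SPL.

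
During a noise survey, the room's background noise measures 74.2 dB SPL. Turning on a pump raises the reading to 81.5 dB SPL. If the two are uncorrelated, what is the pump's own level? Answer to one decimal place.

80.6 dB SPL

Remove the background by subtracting linear intensities:
L_src = 10·log₁₀(10^(81.5/10) − 10^(74.2/10)) = 10·log₁₀(115000000) = 80.6 dB SPL.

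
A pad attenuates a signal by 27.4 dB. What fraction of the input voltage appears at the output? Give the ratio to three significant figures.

0.0427

Voltage ratio = 10^(dB/20).
10^(-27.4/20) = 10^(-1.370) = 0.0427.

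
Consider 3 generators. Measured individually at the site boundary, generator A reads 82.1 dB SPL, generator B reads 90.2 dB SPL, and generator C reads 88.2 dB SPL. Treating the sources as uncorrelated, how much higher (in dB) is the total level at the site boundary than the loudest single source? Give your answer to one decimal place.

2.5 dB

Add the sources as powers (linear), then convert back to dB:
L_total = 10·log₁₀(10^(82.1/10) + 10^(90.2/10) + 10^(88.2/10)) = 92.72 dB SPL.
Excess over the loudest (90.2 dB): 92.72 − 90.2 = 2.5 dB.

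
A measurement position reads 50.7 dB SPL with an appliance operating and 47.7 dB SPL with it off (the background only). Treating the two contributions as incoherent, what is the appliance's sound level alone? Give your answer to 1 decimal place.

Background correction is a power subtraction:
L_src = 10·log₁₀(10^(50.7/10) − 10^(47.7/10)) = 10·log₁₀(58610) = 47.7 dB SPL.

47.7 dB SPL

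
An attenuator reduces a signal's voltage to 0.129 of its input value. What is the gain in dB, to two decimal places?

Voltage ratio → dB uses the 20·log₁₀ form:
20·log₁₀(0.129) = -17.79 dB.

-17.79 dB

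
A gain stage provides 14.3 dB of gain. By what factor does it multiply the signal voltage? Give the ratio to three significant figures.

Voltage ratio = 10^(dB/20).
10^(14.3/20) = 10^(0.7150) = 5.19.

5.19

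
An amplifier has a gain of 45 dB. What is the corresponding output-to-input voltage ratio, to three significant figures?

Voltage ratio = 10^(dB/20).
10^(45/20) = 10^(2.250) = 178.

178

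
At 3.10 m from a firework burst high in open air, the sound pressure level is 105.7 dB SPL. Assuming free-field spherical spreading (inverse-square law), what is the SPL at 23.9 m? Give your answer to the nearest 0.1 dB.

For a point source in a free field, ΔL = −20·log₁₀(d₂/d₁).
ΔL = −20·log₁₀(23.9/3.10) = -17.74 dB, so L₂ = 105.7 + (-17.74) = 88.0 dB SPL.

88.0 dB SPL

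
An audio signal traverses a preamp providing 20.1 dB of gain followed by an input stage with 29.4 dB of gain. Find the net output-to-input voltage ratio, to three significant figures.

Net gain = 20.1 + 29.4 = 49.5 dB.
Voltage ratio = 10^(49.5/20) = 299.

299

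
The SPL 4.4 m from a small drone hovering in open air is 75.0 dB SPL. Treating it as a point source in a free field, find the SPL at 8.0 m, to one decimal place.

69.8 dB SPL

Inverse-square spreading gives ΔL = −20·log₁₀(d₂/d₁).
ΔL = −20·log₁₀(8.0/4.4) = -5.19 dB, so L₂ = 75.0 + (-5.19) = 69.8 dB SPL.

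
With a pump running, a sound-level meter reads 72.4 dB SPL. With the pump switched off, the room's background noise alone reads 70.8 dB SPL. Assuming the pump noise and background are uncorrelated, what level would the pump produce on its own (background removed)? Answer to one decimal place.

Remove the background by subtracting linear intensities:
L_src = 10·log₁₀(10^(72.4/10) − 10^(70.8/10)) = 10·log₁₀(5355000) = 67.3 dB SPL.

67.3 dB SPL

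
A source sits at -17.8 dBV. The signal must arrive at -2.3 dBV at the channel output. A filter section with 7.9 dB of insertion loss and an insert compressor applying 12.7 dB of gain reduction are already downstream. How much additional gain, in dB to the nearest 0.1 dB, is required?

The required make-up gain is the shortfall in the dB sum.
G = -2.3 − (-17.8) + 7.9 + 12.7 = 36.1 dB.

36.1 dB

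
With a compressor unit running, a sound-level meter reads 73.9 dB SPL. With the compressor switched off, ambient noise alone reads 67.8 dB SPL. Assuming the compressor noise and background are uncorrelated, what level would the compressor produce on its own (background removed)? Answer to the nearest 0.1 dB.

72.7 dB SPL

Remove the background by subtracting linear intensities:
L_src = 10·log₁₀(10^(73.9/10) − 10^(67.8/10)) = 10·log₁₀(18520000) = 72.7 dB SPL.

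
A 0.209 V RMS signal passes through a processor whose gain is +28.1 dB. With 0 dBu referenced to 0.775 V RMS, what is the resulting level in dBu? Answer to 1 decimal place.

+16.7 dBu

Input level: 20·log₁₀(0.209/0.775) = -11.38 dBu.
Output: -11.38 + 28.1 = +16.7 dBu.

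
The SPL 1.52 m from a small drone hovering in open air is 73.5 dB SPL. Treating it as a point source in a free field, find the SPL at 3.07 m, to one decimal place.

67.4 dB SPL

Inverse-square spreading gives ΔL = −20·log₁₀(d₂/d₁).
ΔL = −20·log₁₀(3.07/1.52) = -6.11 dB, so L₂ = 73.5 + (-6.11) = 67.4 dB SPL.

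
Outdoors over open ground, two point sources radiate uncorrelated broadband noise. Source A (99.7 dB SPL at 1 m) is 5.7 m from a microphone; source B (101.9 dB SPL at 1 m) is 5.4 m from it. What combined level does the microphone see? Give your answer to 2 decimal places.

At the listener: L_A = 99.7 − 20·log₁₀(5.7) = 84.583 dB; L_B = 101.9 − 20·log₁₀(5.4) = 87.252 dB.
Combined: 10·log₁₀(10^(84.583/10)+10^(87.252/10)) = 89.13 dB SPL.

89.13 dB SPL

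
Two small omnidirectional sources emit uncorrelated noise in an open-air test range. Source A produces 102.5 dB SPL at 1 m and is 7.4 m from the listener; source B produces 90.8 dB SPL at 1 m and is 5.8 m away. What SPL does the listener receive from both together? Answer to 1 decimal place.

At the listener: L_A = 102.5 − 20·log₁₀(7.4) = 85.12 dB; L_B = 90.8 − 20·log₁₀(5.8) = 75.53 dB.
Combined: 10·log₁₀(10^(85.12/10)+10^(75.53/10)) = 85.6 dB SPL.

85.6 dB SPL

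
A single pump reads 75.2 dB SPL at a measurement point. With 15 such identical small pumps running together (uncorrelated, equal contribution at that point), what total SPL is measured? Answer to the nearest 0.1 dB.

87.0 dB SPL

15 equal incoherent sources raise the level by 10·log₁₀(15) = 11.76 dB.
L_total = 75.2 + 11.76 = 87.0 dB SPL.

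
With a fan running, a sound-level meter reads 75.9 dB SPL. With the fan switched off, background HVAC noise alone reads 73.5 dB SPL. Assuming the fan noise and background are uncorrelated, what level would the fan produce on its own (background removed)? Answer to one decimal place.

Subtract intensities: L_src = 10·log₁₀(10^(L_total/10) − 10^(L_bg/10)).
L_src = 10·log₁₀(10^(75.9/10) − 10^(73.5/10)) = 10·log₁₀(16520000) = 72.2 dB SPL.

72.2 dB SPL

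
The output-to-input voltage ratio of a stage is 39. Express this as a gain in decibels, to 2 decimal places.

31.82 dB

Voltage is an amplitude quantity, so gain = 20·log₁₀(V_out/V_in).
20·log₁₀(39) = 31.82 dB.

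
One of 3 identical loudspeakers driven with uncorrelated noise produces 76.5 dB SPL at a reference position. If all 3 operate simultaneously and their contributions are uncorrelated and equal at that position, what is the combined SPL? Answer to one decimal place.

81.3 dB SPL

3 equal incoherent sources raise the level by 10·log₁₀(3) = 4.77 dB.
L_total = 76.5 + 4.77 = 81.3 dB SPL.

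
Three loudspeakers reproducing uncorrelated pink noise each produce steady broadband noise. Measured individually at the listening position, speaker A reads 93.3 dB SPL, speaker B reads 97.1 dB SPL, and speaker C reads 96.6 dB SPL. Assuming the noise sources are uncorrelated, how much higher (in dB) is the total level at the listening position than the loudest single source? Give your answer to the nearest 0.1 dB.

Add the sources as powers (linear), then convert back to dB:
L_total = 10·log₁₀(10^(93.3/10) + 10^(97.1/10) + 10^(96.6/10)) = 100.73 dB SPL.
Excess over the loudest (97.1 dB): 100.73 − 97.1 = 3.6 dB.

3.6 dB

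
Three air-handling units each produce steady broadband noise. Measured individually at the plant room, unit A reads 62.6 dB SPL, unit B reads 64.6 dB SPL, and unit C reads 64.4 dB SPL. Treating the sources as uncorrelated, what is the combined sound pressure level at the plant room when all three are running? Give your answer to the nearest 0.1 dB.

68.7 dB SPL

Add the sources as powers (linear), then convert back to dB:
L_total = 10·log₁₀(10^(62.6/10) + 10^(64.6/10) + 10^(64.4/10)) = 10·log₁₀(7458000) = 68.7 dB SPL.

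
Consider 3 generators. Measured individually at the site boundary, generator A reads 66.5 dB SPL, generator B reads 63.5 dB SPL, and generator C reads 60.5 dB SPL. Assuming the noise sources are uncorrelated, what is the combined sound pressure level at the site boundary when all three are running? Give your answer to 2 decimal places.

Uncorrelated sources add in intensity (power), not in dB.
L_total = 10·log₁₀(10^(66.5/10) + 10^(63.5/10) + 10^(60.5/10)) = 10·log₁₀(7828000) = 68.94 dB SPL.

68.94 dB SPL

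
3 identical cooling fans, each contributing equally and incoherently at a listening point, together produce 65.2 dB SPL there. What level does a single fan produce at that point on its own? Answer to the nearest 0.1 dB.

60.4 dB SPL

3 equal incoherent sources add 10·log₁₀(3) = 4.77 dB over one source.
L_one = 65.2 − 4.77 = 60.4 dB SPL.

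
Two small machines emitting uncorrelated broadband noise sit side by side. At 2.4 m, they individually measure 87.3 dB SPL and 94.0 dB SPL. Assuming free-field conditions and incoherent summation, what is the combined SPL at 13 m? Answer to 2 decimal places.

80.17 dB SPL

Combined at 2.4 m: 10·log₁₀(10^(87.3/10)+10^(94.0/10)) = 94.841 dB SPL.
Then apply −20·log₁₀(13/2.4) = -14.675 dB → 80.17 dB SPL.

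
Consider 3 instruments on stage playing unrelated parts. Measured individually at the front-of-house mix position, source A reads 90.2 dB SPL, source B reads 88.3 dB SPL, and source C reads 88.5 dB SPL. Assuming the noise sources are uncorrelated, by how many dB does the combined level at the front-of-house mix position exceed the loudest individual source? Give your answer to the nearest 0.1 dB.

Incoherent sources sum as intensities:
L_total = 10·log₁₀(10^(90.2/10) + 10^(88.3/10) + 10^(88.5/10)) = 93.86 dB SPL.
Excess over the loudest (90.2 dB): 93.86 − 90.2 = 3.7 dB.

3.7 dB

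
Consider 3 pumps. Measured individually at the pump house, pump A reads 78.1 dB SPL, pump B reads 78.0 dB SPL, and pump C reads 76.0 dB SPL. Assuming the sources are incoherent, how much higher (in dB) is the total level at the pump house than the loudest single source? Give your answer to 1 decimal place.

4.1 dB

Uncorrelated sources add in intensity (power), not in dB.
L_total = 10·log₁₀(10^(78.1/10) + 10^(78.0/10) + 10^(76.0/10)) = 82.24 dB SPL.
Excess over the loudest (78.1 dB): 82.24 − 78.1 = 4.1 dB.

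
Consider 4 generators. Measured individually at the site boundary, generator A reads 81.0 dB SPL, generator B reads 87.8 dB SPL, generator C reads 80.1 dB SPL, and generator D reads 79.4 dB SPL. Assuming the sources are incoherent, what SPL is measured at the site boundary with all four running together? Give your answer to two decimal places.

Incoherent sources sum as intensities:
L_total = 10·log₁₀(10^(81.0/10) + 10^(87.8/10) + 10^(80.1/10) + 10^(79.4/10)) = 10·log₁₀(917900000) = 89.63 dB SPL.

89.63 dB SPL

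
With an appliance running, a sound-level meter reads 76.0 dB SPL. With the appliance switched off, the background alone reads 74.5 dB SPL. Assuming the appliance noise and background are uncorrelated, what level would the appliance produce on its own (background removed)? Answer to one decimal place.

Background correction is a power subtraction:
L_src = 10·log₁₀(10^(76.0/10) − 10^(74.5/10)) = 10·log₁₀(11630000) = 70.7 dB SPL.

70.7 dB SPL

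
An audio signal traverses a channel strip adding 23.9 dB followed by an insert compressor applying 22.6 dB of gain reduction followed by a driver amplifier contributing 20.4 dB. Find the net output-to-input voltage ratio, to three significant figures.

12.2

Net gain = 23.9 + (−22.6) + 20.4 = 21.7 dB.
Voltage ratio = 10^(21.7/20) = 12.2.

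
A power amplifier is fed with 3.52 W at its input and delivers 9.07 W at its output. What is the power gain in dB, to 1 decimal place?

For a power ratio, dB = 10·log₁₀(P₂/P₁).
10·log₁₀(9.07/3.52) = 10·log₁₀(2.577) = 4.1 dB.

4.1 dB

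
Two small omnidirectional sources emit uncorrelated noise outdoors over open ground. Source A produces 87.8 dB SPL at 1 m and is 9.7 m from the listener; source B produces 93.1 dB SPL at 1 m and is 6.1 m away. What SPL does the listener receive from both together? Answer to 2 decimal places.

At the listener: L_A = 87.8 − 20·log₁₀(9.7) = 68.065 dB; L_B = 93.1 − 20·log₁₀(6.1) = 77.393 dB.
Combined: 10·log₁₀(10^(68.065/10)+10^(77.393/10)) = 77.87 dB SPL.

77.87 dB SPL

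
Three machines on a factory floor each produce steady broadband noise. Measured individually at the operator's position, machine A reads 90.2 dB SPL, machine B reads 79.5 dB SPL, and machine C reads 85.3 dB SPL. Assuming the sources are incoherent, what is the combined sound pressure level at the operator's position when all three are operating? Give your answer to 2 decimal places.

91.69 dB SPL

Add the sources as powers (linear), then convert back to dB:
L_total = 10·log₁₀(10^(90.2/10) + 10^(79.5/10) + 10^(85.3/10)) = 10·log₁₀(1475000000) = 91.69 dB SPL.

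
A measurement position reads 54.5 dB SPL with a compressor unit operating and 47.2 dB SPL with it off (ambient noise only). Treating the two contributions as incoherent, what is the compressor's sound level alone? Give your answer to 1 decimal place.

Remove the background by subtracting linear intensities:
L_src = 10·log₁₀(10^(54.5/10) − 10^(47.2/10)) = 10·log₁₀(229400) = 53.6 dB SPL.

53.6 dB SPL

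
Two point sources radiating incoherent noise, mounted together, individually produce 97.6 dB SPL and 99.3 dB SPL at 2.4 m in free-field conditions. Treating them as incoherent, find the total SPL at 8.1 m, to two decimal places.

90.98 dB SPL

Combined at 2.4 m: 10·log₁₀(10^(97.6/10)+10^(99.3/10)) = 101.543 dB SPL.
Then apply −20·log₁₀(8.1/2.4) = -10.565 dB → 90.98 dB SPL.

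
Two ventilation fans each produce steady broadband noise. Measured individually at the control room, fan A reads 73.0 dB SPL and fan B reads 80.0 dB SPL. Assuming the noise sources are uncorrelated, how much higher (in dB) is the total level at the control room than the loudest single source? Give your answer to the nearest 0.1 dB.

0.8 dB

Incoherent sources sum as intensities:
L_total = 10·log₁₀(10^(73.0/10) + 10^(80.0/10)) = 80.79 dB SPL.
Excess over the loudest (80.0 dB): 80.79 − 80.0 = 0.8 dB.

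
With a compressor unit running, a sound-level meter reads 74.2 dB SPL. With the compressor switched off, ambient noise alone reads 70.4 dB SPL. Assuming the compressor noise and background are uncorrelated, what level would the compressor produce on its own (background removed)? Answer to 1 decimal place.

Remove the background by subtracting linear intensities:
L_src = 10·log₁₀(10^(74.2/10) − 10^(70.4/10)) = 10·log₁₀(15340000) = 71.9 dB SPL.

71.9 dB SPL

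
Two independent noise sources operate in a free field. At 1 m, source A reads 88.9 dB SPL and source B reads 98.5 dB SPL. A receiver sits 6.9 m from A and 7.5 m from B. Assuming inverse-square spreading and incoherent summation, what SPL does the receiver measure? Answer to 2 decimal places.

81.53 dB SPL

At the listener: L_A = 88.9 − 20·log₁₀(6.9) = 72.123 dB; L_B = 98.5 − 20·log₁₀(7.5) = 80.999 dB.
Combined: 10·log₁₀(10^(72.123/10)+10^(80.999/10)) = 81.53 dB SPL.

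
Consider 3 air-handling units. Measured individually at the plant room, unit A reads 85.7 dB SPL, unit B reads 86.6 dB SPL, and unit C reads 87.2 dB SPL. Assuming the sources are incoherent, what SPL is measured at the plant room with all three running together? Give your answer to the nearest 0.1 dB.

91.3 dB SPL

Add the sources as powers (linear), then convert back to dB:
L_total = 10·log₁₀(10^(85.7/10) + 10^(86.6/10) + 10^(87.2/10)) = 10·log₁₀(1353000000) = 91.3 dB SPL.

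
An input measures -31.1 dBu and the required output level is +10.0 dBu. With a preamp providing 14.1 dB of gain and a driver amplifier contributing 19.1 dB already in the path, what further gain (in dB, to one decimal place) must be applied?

7.9 dB

The required make-up gain is the shortfall in the dB sum.
G = +10.0 − (-31.1) − 14.1 − 19.1 = 7.9 dB.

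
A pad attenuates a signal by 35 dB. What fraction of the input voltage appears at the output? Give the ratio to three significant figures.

0.0178

Voltage ratio = 10^(dB/20).
10^(-35/20) = 10^(-1.750) = 0.0178.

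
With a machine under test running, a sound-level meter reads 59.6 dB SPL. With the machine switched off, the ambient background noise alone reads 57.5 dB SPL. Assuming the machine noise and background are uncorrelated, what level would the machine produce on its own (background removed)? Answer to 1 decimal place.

Remove the background by subtracting linear intensities:
L_src = 10·log₁₀(10^(59.6/10) − 10^(57.5/10)) = 10·log₁₀(349700) = 55.4 dB SPL.

55.4 dB SPL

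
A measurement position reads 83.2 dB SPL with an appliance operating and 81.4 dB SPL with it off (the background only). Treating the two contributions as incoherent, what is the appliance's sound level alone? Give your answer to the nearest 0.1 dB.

Remove the background by subtracting linear intensities:
L_src = 10·log₁₀(10^(83.2/10) − 10^(81.4/10)) = 10·log₁₀(70890000) = 78.5 dB SPL.

78.5 dB SPL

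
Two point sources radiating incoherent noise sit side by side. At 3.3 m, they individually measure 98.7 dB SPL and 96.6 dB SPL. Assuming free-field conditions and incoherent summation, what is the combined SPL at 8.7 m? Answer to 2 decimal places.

Combined at 3.3 m: 10·log₁₀(10^(98.7/10)+10^(96.6/10)) = 100.786 dB SPL.
Then apply −20·log₁₀(8.7/3.3) = -8.420 dB → 92.37 dB SPL.

92.37 dB SPL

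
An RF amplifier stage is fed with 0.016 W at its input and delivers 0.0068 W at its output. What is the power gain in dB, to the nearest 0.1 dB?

Power ratio → dB uses the 10·log₁₀ form:
10·log₁₀(0.0068/0.016) = 10·log₁₀(0.4250) = -3.7 dB.

-3.7 dB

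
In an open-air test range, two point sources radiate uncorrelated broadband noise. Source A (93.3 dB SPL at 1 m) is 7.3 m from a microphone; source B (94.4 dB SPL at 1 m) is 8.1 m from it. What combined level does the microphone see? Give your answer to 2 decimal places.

At the listener: L_A = 93.3 − 20·log₁₀(7.3) = 76.034 dB; L_B = 94.4 − 20·log₁₀(8.1) = 76.230 dB.
Combined: 10·log₁₀(10^(76.034/10)+10^(76.230/10)) = 79.14 dB SPL.

79.14 dB SPL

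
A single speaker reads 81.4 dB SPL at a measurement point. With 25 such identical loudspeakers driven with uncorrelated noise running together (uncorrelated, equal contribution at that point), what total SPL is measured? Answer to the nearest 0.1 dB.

25 equal incoherent sources raise the level by 10·log₁₀(25) = 13.98 dB.
L_total = 81.4 + 13.98 = 95.4 dB SPL.

95.4 dB SPL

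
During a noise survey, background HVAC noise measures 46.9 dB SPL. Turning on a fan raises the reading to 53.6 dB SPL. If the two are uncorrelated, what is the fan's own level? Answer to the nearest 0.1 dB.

Subtract intensities: L_src = 10·log₁₀(10^(L_total/10) − 10^(L_bg/10)).
L_src = 10·log₁₀(10^(53.6/10) − 10^(46.9/10)) = 10·log₁₀(180100) = 52.6 dB SPL.

52.6 dB SPL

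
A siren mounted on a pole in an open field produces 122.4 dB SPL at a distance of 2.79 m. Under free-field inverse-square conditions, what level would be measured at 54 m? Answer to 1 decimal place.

96.7 dB SPL

Free-field point source: level drops by 20·log₁₀ of the distance ratio.
ΔL = −20·log₁₀(54/2.79) = -25.74 dB, so L₂ = 122.4 + (-25.74) = 96.7 dB SPL.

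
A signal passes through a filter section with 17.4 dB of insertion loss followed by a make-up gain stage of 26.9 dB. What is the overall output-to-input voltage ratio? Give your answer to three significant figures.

Net gain = (−17.4) + 26.9 = 9.5 dB.
Voltage ratio = 10^(9.5/20) = 2.99.

2.99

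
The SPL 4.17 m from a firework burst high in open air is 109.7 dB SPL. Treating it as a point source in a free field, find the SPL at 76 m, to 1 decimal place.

Inverse-square spreading gives ΔL = −20·log₁₀(d₂/d₁).
ΔL = −20·log₁₀(76/4.17) = -25.21 dB, so L₂ = 109.7 + (-25.21) = 84.5 dB SPL.

84.5 dB SPL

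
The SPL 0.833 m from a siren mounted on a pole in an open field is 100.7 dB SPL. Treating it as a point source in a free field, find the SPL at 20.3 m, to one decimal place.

73.0 dB SPL

Inverse-square spreading gives ΔL = −20·log₁₀(d₂/d₁).
ΔL = −20·log₁₀(20.3/0.833) = -27.74 dB, so L₂ = 100.7 + (-27.74) = 73.0 dB SPL.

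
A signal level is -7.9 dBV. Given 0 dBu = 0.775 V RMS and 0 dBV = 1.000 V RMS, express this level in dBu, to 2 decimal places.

-5.69 dBu

The offset between the scales is 20·log₁₀(0.775/1.000) = −2.214 dB.
So dBu = -7.9 + 2.214 = -5.69 dBu.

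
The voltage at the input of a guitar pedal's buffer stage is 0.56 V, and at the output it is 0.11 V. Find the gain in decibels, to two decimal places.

Voltage is an amplitude quantity, so gain = 20·log₁₀(V_out/V_in).
20·log₁₀(0.11/0.56) = 20·log₁₀(0.1964) = -14.14 dB.

-14.14 dB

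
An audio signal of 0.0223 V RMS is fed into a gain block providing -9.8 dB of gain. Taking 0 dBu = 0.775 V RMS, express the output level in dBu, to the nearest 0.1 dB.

-40.6 dBu

Input level: 20·log₁₀(0.0223/0.775) = -30.82 dBu.
Output: -30.82 − 9.8 = -40.6 dBu.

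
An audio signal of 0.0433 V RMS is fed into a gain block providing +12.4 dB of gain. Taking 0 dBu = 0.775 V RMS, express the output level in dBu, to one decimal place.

Input level: 20·log₁₀(0.0433/0.775) = -25.06 dBu.
Output: -25.06 + 12.4 = -12.7 dBu.

-12.7 dBu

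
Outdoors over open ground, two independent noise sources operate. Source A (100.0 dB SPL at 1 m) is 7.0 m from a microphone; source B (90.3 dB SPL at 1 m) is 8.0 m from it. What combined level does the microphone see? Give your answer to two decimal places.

At the listener: L_A = 100.0 − 20·log₁₀(7.0) = 83.098 dB; L_B = 90.3 − 20·log₁₀(8.0) = 72.238 dB.
Combined: 10·log₁₀(10^(83.098/10)+10^(72.238/10)) = 83.44 dB SPL.

83.44 dB SPL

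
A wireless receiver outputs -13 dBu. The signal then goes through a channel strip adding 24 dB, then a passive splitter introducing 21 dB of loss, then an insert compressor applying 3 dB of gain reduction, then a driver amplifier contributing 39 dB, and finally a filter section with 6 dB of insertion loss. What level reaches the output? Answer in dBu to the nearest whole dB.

+20 dBu

Cascaded gains and losses add directly in dB.
-13 + 24 − 21 − 3 + 39 − 6 = +20 dBu.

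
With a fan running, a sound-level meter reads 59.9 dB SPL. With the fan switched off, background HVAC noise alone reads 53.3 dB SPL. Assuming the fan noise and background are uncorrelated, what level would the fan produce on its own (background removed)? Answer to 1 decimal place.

58.8 dB SPL

Subtract intensities: L_src = 10·log₁₀(10^(L_total/10) − 10^(L_bg/10)).
L_src = 10·log₁₀(10^(59.9/10) − 10^(53.3/10)) = 10·log₁₀(763400) = 58.8 dB SPL.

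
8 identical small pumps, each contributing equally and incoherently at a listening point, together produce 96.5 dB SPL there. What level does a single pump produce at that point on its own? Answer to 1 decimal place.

8 equal incoherent sources add 10·log₁₀(8) = 9.03 dB over one source.
L_one = 96.5 − 9.03 = 87.5 dB SPL.

87.5 dB SPL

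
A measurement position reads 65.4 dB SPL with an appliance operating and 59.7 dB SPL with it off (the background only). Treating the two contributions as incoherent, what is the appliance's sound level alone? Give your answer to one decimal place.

64.0 dB SPL

Remove the background by subtracting linear intensities:
L_src = 10·log₁₀(10^(65.4/10) − 10^(59.7/10)) = 10·log₁₀(2534000) = 64.0 dB SPL.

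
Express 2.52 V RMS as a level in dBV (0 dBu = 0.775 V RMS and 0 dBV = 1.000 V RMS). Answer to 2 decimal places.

dBV = 20·log₁₀(V / 1.000 V).
20·log₁₀(2.52/1.000) = +8.03 dBV.

+8.03 dBV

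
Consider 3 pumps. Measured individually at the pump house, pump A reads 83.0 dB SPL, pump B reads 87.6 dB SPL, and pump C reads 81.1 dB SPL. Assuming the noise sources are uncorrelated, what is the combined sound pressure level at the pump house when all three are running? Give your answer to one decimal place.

Add the sources as powers (linear), then convert back to dB:
L_total = 10·log₁₀(10^(83.0/10) + 10^(87.6/10) + 10^(81.1/10)) = 10·log₁₀(903800000) = 89.6 dB SPL.

89.6 dB SPL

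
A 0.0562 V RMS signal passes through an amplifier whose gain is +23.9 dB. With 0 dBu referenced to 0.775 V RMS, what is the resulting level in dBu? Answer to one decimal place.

+1.1 dBu

Input level: 20·log₁₀(0.0562/0.775) = -22.79 dBu.
Output: -22.79 + 23.9 = +1.1 dBu.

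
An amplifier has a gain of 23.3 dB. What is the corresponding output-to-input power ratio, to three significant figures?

Power ratio = 10^(dB/10).
10^(23.3/10) = 10^(2.330) = 214.

214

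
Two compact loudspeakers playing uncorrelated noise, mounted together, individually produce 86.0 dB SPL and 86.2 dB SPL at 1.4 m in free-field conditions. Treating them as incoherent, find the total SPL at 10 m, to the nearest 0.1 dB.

Combined at 1.4 m: 10·log₁₀(10^(86.0/10)+10^(86.2/10)) = 89.11 dB SPL.
Then apply −20·log₁₀(10/1.4) = -17.08 dB → 72.0 dB SPL.

72.0 dB SPL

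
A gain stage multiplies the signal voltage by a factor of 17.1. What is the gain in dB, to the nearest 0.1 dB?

24.7 dB

Voltage is an amplitude quantity, so gain = 20·log₁₀(V_out/V_in).
20·log₁₀(17.1) = 24.7 dB.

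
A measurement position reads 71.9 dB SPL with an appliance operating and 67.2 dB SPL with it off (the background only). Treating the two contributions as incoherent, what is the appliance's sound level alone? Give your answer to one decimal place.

Background correction is a power subtraction:
L_src = 10·log₁₀(10^(71.9/10) − 10^(67.2/10)) = 10·log₁₀(10240000) = 70.1 dB SPL.

70.1 dB SPL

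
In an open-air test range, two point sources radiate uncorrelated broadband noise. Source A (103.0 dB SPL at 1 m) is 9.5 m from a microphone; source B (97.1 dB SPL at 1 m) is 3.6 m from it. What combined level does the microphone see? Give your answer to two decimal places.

87.90 dB SPL

At the listener: L_A = 103.0 − 20·log₁₀(9.5) = 83.446 dB; L_B = 97.1 − 20·log₁₀(3.6) = 85.974 dB.
Combined: 10·log₁₀(10^(83.446/10)+10^(85.974/10)) = 87.90 dB SPL.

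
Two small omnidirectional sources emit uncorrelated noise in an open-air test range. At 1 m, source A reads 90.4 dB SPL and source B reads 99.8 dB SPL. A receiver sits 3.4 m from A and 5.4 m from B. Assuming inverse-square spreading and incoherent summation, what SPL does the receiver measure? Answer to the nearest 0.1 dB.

At the listener: L_A = 90.4 − 20·log₁₀(3.4) = 79.77 dB; L_B = 99.8 − 20·log₁₀(5.4) = 85.15 dB.
Combined: 10·log₁₀(10^(79.77/10)+10^(85.15/10)) = 86.3 dB SPL.

86.3 dB SPL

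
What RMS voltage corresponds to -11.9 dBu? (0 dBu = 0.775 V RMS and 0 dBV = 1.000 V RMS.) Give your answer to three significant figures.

0.197 V

V = 0.775 V × 10^(-11.9/20).
= 0.775 × 0.2541 = 0.197 V.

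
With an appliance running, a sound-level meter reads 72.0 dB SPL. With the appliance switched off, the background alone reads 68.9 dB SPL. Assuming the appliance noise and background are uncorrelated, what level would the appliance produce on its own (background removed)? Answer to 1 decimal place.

Remove the background by subtracting linear intensities:
L_src = 10·log₁₀(10^(72.0/10) − 10^(68.9/10)) = 10·log₁₀(8086000) = 69.1 dB SPL.

69.1 dB SPL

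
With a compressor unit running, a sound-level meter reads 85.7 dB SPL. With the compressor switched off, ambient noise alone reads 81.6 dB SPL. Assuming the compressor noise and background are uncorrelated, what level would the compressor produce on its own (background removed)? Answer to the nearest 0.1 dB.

Background correction is a power subtraction:
L_src = 10·log₁₀(10^(85.7/10) − 10^(81.6/10)) = 10·log₁₀(227000000) = 83.6 dB SPL.

83.6 dB SPL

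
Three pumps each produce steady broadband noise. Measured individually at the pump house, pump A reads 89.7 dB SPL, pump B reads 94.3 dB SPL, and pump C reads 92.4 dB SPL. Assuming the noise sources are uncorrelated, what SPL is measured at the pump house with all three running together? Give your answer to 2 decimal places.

97.29 dB SPL

Incoherent sources sum as intensities:
L_total = 10·log₁₀(10^(89.7/10) + 10^(94.3/10) + 10^(92.4/10)) = 10·log₁₀(5363000000) = 97.29 dB SPL.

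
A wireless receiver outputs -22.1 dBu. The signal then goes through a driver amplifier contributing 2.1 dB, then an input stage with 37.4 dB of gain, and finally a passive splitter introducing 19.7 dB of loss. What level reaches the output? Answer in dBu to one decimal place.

-2.3 dBu

In dB, series stages simply add:
-22.1 + 2.1 + 37.4 − 19.7 = -2.3 dBu.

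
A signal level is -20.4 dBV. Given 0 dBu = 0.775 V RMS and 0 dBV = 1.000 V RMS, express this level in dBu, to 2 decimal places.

-18.19 dBu

The offset between the scales is 20·log₁₀(0.775/1.000) = −2.214 dB.
So dBu = -20.4 + 2.214 = -18.19 dBu.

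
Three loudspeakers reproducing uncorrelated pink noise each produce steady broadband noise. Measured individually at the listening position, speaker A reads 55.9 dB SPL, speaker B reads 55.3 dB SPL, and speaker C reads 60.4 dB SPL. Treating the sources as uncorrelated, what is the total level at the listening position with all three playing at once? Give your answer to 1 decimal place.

62.6 dB SPL

Add the sources as powers (linear), then convert back to dB:
L_total = 10·log₁₀(10^(55.9/10) + 10^(55.3/10) + 10^(60.4/10)) = 10·log₁₀(1824000) = 62.6 dB SPL.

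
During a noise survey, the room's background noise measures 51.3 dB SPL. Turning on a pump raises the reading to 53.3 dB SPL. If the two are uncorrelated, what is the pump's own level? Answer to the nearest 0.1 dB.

Remove the background by subtracting linear intensities:
L_src = 10·log₁₀(10^(53.3/10) − 10^(51.3/10)) = 10·log₁₀(78900) = 49.0 dB SPL.

49.0 dB SPL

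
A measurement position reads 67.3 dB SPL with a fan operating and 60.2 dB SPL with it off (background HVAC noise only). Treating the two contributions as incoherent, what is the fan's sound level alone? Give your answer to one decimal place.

Remove the background by subtracting linear intensities:
L_src = 10·log₁₀(10^(67.3/10) − 10^(60.2/10)) = 10·log₁₀(4323000) = 66.4 dB SPL.

66.4 dB SPL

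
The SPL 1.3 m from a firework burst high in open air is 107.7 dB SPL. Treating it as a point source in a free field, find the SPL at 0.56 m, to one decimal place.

115.0 dB SPL

For a point source in a free field, ΔL = −20·log₁₀(d₂/d₁).
ΔL = −20·log₁₀(0.56/1.3) = 7.32 dB, so L₂ = 107.7 + (7.32) = 115.0 dB SPL.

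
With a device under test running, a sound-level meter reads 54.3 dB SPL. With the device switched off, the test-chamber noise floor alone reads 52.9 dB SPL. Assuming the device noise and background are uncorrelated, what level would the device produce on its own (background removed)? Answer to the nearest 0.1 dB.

48.7 dB SPL

Remove the background by subtracting linear intensities:
L_src = 10·log₁₀(10^(54.3/10) − 10^(52.9/10)) = 10·log₁₀(74170) = 48.7 dB SPL.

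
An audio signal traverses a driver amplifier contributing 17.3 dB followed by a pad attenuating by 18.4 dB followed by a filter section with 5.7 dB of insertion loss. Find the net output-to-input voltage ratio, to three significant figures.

Net gain = 17.3 + (−18.4) + (−5.7) = -6.8 dB.
Voltage ratio = 10^(-6.8/20) = 0.457.

0.457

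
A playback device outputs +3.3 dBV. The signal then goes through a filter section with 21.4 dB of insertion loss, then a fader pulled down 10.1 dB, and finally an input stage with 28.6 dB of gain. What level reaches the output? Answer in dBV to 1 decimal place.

Gain stages sum in dB:
+3.3 − 21.4 − 10.1 + 28.6 = +0.4 dBV.

+0.4 dBV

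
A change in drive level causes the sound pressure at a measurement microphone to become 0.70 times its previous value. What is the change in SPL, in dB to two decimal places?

SPL change from a pressure ratio uses the 20·log₁₀ form:
20·log₁₀(0.70) = -3.10 dB.

-3.10 dB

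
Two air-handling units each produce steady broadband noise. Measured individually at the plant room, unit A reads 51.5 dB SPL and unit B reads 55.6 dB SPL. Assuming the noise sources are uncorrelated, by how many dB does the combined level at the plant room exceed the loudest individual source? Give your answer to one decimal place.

Incoherent sources sum as intensities:
L_total = 10·log₁₀(10^(51.5/10) + 10^(55.6/10)) = 57.03 dB SPL.
Excess over the loudest (55.6 dB): 57.03 − 55.6 = 1.4 dB.

1.4 dB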